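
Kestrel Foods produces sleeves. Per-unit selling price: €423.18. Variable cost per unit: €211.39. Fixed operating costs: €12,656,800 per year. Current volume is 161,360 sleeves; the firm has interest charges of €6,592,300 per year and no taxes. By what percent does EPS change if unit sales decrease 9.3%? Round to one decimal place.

At 161,360 units, contribution = 161,360 × €211.79 = €34,174,434.40.
Operating income = contribution − fixed costs = €34,174,434.40 − €12,656,800 = €21,517,634.40.
After interest of €6,592,300.00, pre-tax earnings = €14,925,334.40.
Degree of combined leverage = contribution ÷ (EBIT − I) = €34,174,434.40 ÷ €14,925,334.40 = 2.2897.
EPS therefore changes by 2.2897 × (-9.3%) = -21.3%.

-21.3%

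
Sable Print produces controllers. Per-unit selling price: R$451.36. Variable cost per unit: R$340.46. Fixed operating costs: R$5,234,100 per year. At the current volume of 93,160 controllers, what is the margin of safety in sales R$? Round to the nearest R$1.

Each unit contributes R$451.36 − R$340.46 = R$110.90. Break-even units = R$5,234,100 ÷ R$110.90 = 47,196.57; break-even revenue = 47,196.57 × R$451.36 = R$21,302,645.41.
Actual sales revenue = 93,160 × R$451.36 = R$42,048,697.60.
Margin of safety = R$42,048,697.60 − R$21,302,645.41 = R$20,746,052.

R$20,746,052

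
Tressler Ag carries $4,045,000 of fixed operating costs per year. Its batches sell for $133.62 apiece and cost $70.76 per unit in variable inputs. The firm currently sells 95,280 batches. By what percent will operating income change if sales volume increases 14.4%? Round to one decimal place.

Contribution at this volume is 95,280 × $62.86 = $5,989,300.80.
EBIT = $5,989,300.80 − $4,045,000 = $1,944,300.80.
DOL = contribution ÷ EBIT = $5,989,300.80 ÷ $1,944,300.80 = 3.0804.
%ΔEBIT = DOL × %ΔSales = 3.0804 × +14.4% = +44.4%.

+44.4%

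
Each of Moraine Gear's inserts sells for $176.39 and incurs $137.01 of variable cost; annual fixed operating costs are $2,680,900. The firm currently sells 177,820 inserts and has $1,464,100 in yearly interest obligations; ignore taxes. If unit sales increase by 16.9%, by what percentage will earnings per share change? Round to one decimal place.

At 177,820 units, contribution = 177,820 × $39.38 = $7,002,551.60.
Operating income = contribution − fixed costs = $7,002,551.60 − $2,680,900 = $4,321,651.60.
After interest of $1,464,100.00, pre-tax earnings = $2,857,551.60.
DCL = total CM / (EBIT − I) = $7,002,551.60 / $2,857,551.60 = 2.4505.
%ΔEPS = DCL × %ΔSales = 2.4505 × +16.9% = +41.4%.

+41.4%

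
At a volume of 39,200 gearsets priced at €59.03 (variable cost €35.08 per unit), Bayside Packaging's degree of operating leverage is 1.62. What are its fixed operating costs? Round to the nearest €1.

At 39,200 units, contribution = 39,200 × €23.95 = €938,840.00.
Since DOL = CM ÷ EBIT, EBIT = €938,840.00 ÷ 1.62 = €579,530.86.
And FC = contribution − EBIT = €938,840.00 − €579,530.86 = €359,309.

€359,309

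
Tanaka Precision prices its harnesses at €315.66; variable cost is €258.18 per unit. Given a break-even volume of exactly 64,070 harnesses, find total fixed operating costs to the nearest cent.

€3,682,743.60

Each unit contributes €315.66 − €258.18 = €57.48.
Fixed costs = break-even units × CM = 64,070 × €57.48 = €3,682,743.60.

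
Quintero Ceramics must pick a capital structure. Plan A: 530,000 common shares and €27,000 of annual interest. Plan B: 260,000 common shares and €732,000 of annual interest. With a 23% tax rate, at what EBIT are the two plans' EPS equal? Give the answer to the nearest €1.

At indifference, (EBIT − 27,000)(1 − t)/530,000 = (EBIT − 732,000)(1 − t)/260,000.
Cancelling (1 − t) and cross-multiplying: 260,000·(EBIT − 27,000) = 530,000·(EBIT − 732,000).
Solving, EBIT = (732,000·530,000 − 27,000·260,000) / (530,000 − 260,000) = 380,940,000,000 / 270,000 = 1,410,888.89.

€1,410,889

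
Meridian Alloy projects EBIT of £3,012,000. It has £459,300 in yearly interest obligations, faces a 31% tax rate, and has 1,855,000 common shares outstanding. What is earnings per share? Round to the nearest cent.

Interest = £459,300.00, so EBT = £3,012,000 − £459,300.00 = £2,552,700.00.
Net income = £2,552,700.00 × (1 − 0.31) = £1,761,363.00.
EPS = £1,761,363.00 ÷ 1,855,000 = £0.95.

£0.95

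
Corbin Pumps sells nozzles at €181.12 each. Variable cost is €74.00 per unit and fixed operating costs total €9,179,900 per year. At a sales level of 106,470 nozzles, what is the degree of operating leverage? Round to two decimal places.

5.13

At 106,470 units, contribution = 106,470 × €107.12 = €11,405,066.40.
Operating income = contribution − fixed costs = €11,405,066.40 − €9,179,900 = €2,225,166.40.
So DOL = total CM / EBIT = €11,405,066.40 / €2,225,166.40 = 5.1255.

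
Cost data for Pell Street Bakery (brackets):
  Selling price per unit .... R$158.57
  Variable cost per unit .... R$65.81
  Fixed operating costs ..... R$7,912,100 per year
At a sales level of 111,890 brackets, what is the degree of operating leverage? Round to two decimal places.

Total contribution margin = 111,890 × R$92.76 = R$10,378,916.40.
EBIT = R$10,378,916.40 − R$7,912,100 = R$2,466,816.40.
Degree of operating leverage = R$10,378,916.40 / R$2,466,816.40 = 4.2074.

4.21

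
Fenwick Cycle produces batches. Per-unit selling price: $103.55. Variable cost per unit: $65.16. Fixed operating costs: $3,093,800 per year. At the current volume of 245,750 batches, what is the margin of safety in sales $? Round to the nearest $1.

Contribution margin per unit = $103.55 − $65.16 = $38.39. Break-even units = $3,093,800 ÷ $38.39 = 80,588.69; break-even revenue = 80,588.69 × $103.55 = $8,344,959.36.
Actual sales revenue = 245,750 × $103.55 = $25,447,412.50.
Margin of safety = $25,447,412.50 − $8,344,959.36 = $17,102,453.

$17,102,453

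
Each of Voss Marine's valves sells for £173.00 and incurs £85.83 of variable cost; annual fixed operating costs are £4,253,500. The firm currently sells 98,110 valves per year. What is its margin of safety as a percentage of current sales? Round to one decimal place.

Contribution margin per unit = £173.00 − £85.83 = £87.17. Break-even units = £4,253,500 ÷ £87.17 = 48,795.46; break-even revenue = 48,795.46 × £173.00 = £8,441,614.09.
Actual sales revenue = 98,110 × £173.00 = £16,973,030.00.
Margin of safety = (£16,973,030.00 − £8,441,614.09) ÷ £16,973,030.00 = 50.3%.

50.3%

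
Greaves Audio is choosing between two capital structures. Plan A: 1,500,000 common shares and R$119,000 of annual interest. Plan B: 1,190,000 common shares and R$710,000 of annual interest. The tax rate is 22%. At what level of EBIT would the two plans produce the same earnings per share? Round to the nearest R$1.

Set EPS_A = EPS_B: (EBIT − R$119,000)(1 − 0.22) ÷ 1,500,000 = (EBIT − R$710,000)(1 − 0.22) ÷ 1,190,000.
The (1 − t) factor cancels: (EBIT − 119,000) × 1,190,000 = (EBIT − 710,000) × 1,500,000.
Solving, EBIT = (710,000·1,500,000 − 119,000·1,190,000) / (1,500,000 − 1,190,000) = 923,390,000,000 / 310,000 = 2,978,677.42.

R$2,978,677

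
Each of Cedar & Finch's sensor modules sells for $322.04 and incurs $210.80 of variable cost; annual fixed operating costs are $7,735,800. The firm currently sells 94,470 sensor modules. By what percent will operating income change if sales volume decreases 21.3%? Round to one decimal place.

Contribution at this volume is 94,470 × $111.24 = $10,508,842.80.
Subtracting fixed costs: EBIT = $10,508,842.80 − $7,735,800 = $2,773,042.80.
Degree of operating leverage = $10,508,842.80 / $2,773,042.80 = 3.7896.
Operating income changes by 3.7896 × -21.3% = -80.7%.

-80.7%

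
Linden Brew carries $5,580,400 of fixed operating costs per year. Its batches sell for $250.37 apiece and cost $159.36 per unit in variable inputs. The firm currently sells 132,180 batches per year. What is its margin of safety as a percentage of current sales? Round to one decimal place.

53.6%

Each unit contributes $250.37 − $159.36 = $91.01. Break-even units = $5,580,400 ÷ $91.01 = 61,316.34; break-even revenue = 61,316.34 × $250.37 = $15,351,771.76.
Current sales = 132,180 × $250.37 = $33,093,906.60.
Margin of safety = ($33,093,906.60 − $15,351,771.76) ÷ $33,093,906.60 = 53.6%.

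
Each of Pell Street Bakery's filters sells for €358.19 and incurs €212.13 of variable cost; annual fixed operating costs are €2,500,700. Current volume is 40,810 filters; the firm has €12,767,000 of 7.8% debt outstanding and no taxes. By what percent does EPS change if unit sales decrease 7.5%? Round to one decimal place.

At 40,810 units, contribution = 40,810 × €146.06 = €5,960,708.60.
Subtracting fixed costs: EBIT = €5,960,708.60 − €2,500,700 = €3,460,008.60.
After interest of €995,826.00, pre-tax earnings = €2,464,182.60.
DCL = total CM / (EBIT − I) = €5,960,708.60 / €2,464,182.60 = 2.4189.
EPS therefore changes by 2.4189 × (-7.5%) = -18.1%.

-18.1%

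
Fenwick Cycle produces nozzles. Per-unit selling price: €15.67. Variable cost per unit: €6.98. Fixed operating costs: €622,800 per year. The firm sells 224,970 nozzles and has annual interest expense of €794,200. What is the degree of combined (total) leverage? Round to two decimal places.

At 224,970 units, contribution = 224,970 × €8.69 = €1,954,989.30.
Operating income = contribution − fixed costs = €1,954,989.30 − €622,800 = €1,332,189.30. Interest = €794,200.00, so EBIT − I = €537,989.30.
Degree of total leverage = total CM / (EBIT − interest) = €1,954,989.30 / €537,989.30 = 3.6339.

3.63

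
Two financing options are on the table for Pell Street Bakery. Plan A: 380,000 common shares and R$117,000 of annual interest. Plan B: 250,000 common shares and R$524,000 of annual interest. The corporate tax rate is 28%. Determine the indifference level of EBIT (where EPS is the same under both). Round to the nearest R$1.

R$1,306,692

At indifference, (EBIT − 117,000)(1 − t)/380,000 = (EBIT − 524,000)(1 − t)/250,000.
The (1 − t) factor cancels: (EBIT − 117,000) × 250,000 = (EBIT − 524,000) × 380,000.
EBIT × (380,000 − 250,000) = 524,000 × 380,000 − 117,000 × 250,000 = 169,870,000,000, so EBIT = 169,870,000,000 ÷ 130,000 = 1,306,692.31.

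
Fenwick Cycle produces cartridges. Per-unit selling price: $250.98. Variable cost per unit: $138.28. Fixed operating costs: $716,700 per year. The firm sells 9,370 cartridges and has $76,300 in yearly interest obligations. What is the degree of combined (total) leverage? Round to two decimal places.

4.02

Total contribution margin = 9,370 × $112.70 = $1,055,999.00.
Subtracting fixed costs: EBIT = $1,055,999.00 − $716,700 = $339,299.00. Interest = $76,300.00.
DOL = $1,055,999.00 ÷ $339,299.00 = 3.1123; DFL = $339,299.00 ÷ $262,999.00 = 1.2901.
DCL = DOL × DFL = 3.1123 × 1.2901 = 4.0152.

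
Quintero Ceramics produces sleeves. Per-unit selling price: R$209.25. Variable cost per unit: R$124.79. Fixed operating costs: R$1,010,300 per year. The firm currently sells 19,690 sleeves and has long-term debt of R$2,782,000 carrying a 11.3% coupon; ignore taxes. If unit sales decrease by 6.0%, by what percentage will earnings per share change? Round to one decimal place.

-29.5%

Total contribution margin = 19,690 × R$84.46 = R$1,663,017.40.
EBIT = R$1,663,017.40 − R$1,010,300 = R$652,717.40.
Interest = R$314,366.00, so EBIT − I = R$338,351.40.
DCL = total CM / (EBIT − I) = R$1,663,017.40 / R$338,351.40 = 4.9151.
EPS therefore changes by 4.9151 × (-6.0%) = -29.5%.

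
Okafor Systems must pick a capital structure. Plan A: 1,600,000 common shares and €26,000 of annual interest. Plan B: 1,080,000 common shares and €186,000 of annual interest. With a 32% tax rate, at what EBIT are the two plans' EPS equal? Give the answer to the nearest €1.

Set EPS_A = EPS_B: (EBIT − €26,000)(1 − 0.32) ÷ 1,600,000 = (EBIT − €186,000)(1 − 0.32) ÷ 1,080,000.
Cancelling (1 − t) and cross-multiplying: 1,080,000·(EBIT − 26,000) = 1,600,000·(EBIT − 186,000).
Solving, EBIT = (186,000·1,600,000 − 26,000·1,080,000) / (1,600,000 − 1,080,000) = 269,520,000,000 / 520,000 = 518,307.69.

€518,308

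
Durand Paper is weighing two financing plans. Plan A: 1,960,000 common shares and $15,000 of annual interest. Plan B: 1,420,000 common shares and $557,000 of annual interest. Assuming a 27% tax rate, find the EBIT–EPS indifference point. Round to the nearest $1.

$1,982,259

Set EPS_A = EPS_B: (EBIT − $15,000)(1 − 0.27) ÷ 1,960,000 = (EBIT − $557,000)(1 − 0.27) ÷ 1,420,000.
Cancelling (1 − t) and cross-multiplying: 1,420,000·(EBIT − 15,000) = 1,960,000·(EBIT − 557,000).
EBIT × (1,960,000 − 1,420,000) = 557,000 × 1,960,000 − 15,000 × 1,420,000 = 1,070,420,000,000, so EBIT = 1,070,420,000,000 ÷ 540,000 = 1,982,259.26.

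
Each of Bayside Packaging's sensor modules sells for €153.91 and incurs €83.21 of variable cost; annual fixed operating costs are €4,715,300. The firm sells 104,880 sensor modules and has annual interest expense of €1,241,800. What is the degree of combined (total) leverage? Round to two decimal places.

5.09

Contribution at this volume is 104,880 × €70.70 = €7,415,016.00.
Operating income = contribution − fixed costs = €7,415,016.00 − €4,715,300 = €2,699,716.00. Interest = €1,241,800.00.
DOL = €7,415,016.00 ÷ €2,699,716.00 = 2.7466; DFL = €2,699,716.00 ÷ €1,457,916.00 = 1.8518.
Combined leverage = 2.7466 × 1.8518 = 5.0862.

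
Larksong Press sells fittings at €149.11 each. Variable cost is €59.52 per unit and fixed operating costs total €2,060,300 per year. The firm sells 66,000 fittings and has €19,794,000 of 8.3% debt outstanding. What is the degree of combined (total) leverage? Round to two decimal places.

2.68

Contribution at this volume is 66,000 × €89.59 = €5,912,940.00.
Subtracting fixed costs: EBIT = €5,912,940.00 − €2,060,300 = €3,852,640.00. Interest = €1,642,902.00.
DOL = €5,912,940.00 ÷ €3,852,640.00 = 1.5348; DFL = €3,852,640.00 ÷ €2,209,738.00 = 1.7435.
DCL = DOL × DFL = 1.5348 × 1.7435 = 2.6759.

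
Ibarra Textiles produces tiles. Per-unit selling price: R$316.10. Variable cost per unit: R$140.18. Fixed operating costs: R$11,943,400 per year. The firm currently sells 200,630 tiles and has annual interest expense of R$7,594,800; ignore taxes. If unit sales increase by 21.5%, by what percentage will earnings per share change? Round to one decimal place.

+48.2%

At 200,630 units, contribution = 200,630 × R$175.92 = R$35,294,829.60.
EBIT = R$35,294,829.60 − R$11,943,400 = R$23,351,429.60.
Interest = R$7,594,800.00, so EBIT − I = R$15,756,629.60.
DCL = total CM / (EBIT − I) = R$35,294,829.60 / R$15,756,629.60 = 2.2400.
%ΔEPS = DCL × %ΔSales = 2.2400 × +21.5% = +48.2%.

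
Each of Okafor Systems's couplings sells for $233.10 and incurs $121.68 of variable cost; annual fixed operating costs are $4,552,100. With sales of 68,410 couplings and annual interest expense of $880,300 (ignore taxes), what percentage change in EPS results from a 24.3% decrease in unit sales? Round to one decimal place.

-84.6%

Total contribution margin = 68,410 × $111.42 = $7,622,242.20.
EBIT = $7,622,242.20 − $4,552,100 = $3,070,142.20.
Interest = $880,300.00, so EBIT − I = $2,189,842.20.
DCL = total CM / (EBIT − I) = $7,622,242.20 / $2,189,842.20 = 3.4807.
%ΔEPS = DCL × %ΔSales = 3.4807 × -24.3% = -84.6%.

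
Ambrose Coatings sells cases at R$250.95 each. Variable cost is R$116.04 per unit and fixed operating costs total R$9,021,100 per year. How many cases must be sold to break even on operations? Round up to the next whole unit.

66,868 cases

Unit CM = price − variable cost = R$250.95 − R$116.04 = R$134.91.
Units to break even: R$9,021,100 ÷ R$134.91 = 66,867.54, rounded up to 66,868.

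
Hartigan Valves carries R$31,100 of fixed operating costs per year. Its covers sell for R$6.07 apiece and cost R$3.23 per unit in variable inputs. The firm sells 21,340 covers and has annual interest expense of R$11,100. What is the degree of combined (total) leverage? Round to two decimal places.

3.29

At 21,340 units, contribution = 21,340 × R$2.84 = R$60,605.60.
Operating income = contribution − fixed costs = R$60,605.60 − R$31,100 = R$29,505.60. Interest = R$11,100.00, so EBIT − I = R$18,405.60.
Degree of total leverage = total CM / (EBIT − interest) = R$60,605.60 / R$18,405.60 = 3.2928.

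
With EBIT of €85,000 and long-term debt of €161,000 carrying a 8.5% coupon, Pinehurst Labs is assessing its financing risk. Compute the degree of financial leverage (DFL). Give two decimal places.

Interest = €13,685.00.
DFL = EBIT ÷ (EBIT − I) = €85,000 ÷ (€85,000 − €13,685.00) = €85,000 ÷ €71,315.00 = 1.1919.

1.19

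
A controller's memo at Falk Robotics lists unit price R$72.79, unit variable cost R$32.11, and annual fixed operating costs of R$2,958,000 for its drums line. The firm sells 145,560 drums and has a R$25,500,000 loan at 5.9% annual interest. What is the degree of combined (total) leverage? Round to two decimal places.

4.06

Contribution at this volume is 145,560 × R$40.68 = R$5,921,380.80.
Subtracting fixed costs: EBIT = R$5,921,380.80 − R$2,958,000 = R$2,963,380.80. Interest = R$1,504,500.00, so EBIT − I = R$1,458,880.80.
DCL = contribution ÷ (EBIT − I) = R$5,921,380.80 ÷ R$1,458,880.80 = 4.0589.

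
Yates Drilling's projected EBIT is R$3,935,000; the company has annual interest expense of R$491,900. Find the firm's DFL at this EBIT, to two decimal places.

1.14

Annual interest charges come to R$491,900.00.
Degree of financial leverage = EBIT / (EBIT − interest) = R$3,935,000 / R$3,443,100.00 = 1.1429.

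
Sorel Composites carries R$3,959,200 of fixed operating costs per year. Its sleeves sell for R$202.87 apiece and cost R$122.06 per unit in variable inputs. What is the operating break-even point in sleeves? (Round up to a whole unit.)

Contribution margin per unit = R$202.87 − R$122.06 = R$80.81.
Break-even volume = fixed costs ÷ CM per unit = R$3,959,200 ÷ R$80.81 = 48,993.94, so 48,994 sleeves.

48,994 sleeves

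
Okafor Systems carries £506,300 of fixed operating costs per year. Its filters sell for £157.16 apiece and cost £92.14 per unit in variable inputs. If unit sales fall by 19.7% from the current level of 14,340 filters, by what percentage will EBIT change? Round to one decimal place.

At 14,340 units, contribution = 14,340 × £65.02 = £932,386.80.
Operating income = contribution − fixed costs = £932,386.80 − £506,300 = £426,086.80.
Degree of operating leverage = £932,386.80 / £426,086.80 = 2.1883.
So EBIT moves 2.1883 × (-19.7%) = -43.1%.

-43.1%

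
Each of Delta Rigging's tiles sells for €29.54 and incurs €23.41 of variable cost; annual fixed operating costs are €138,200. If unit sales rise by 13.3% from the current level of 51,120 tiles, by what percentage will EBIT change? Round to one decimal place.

At 51,120 units, contribution = 51,120 × €6.13 = €313,365.60.
Operating income = contribution − fixed costs = €313,365.60 − €138,200 = €175,165.60.
Degree of operating leverage = €313,365.60 / €175,165.60 = 1.7890.
So EBIT moves 1.7890 × (+13.3%) = +23.8%.

+23.8%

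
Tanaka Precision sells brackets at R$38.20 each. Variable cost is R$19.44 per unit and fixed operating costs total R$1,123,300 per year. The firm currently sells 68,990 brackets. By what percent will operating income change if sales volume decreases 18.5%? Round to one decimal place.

At 68,990 units, contribution = 68,990 × R$18.76 = R$1,294,252.40.
Subtracting fixed costs: EBIT = R$1,294,252.40 − R$1,123,300 = R$170,952.40.
Degree of operating leverage = R$1,294,252.40 / R$170,952.40 = 7.5708.
Operating income changes by 7.5708 × -18.5% = -140.1%.

-140.1%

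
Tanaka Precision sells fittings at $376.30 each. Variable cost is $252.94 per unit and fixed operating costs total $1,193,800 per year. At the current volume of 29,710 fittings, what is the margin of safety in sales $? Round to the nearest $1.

Contribution margin per unit = $376.30 − $252.94 = $123.36. Break-even units = $1,193,800 ÷ $123.36 = 9,677.37; break-even revenue = 9,677.37 × $376.30 = $3,641,593.22.
Actual sales revenue = 29,710 × $376.30 = $11,179,873.00.
Margin of safety = $11,179,873.00 − $3,641,593.22 = $7,538,280.

$7,538,280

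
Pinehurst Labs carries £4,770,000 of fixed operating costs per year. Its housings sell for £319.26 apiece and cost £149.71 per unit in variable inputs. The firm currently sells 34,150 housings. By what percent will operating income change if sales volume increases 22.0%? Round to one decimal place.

Contribution at this volume is 34,150 × £169.55 = £5,790,132.50.
Subtracting fixed costs: EBIT = £5,790,132.50 − £4,770,000 = £1,020,132.50.
So DOL = total CM / EBIT = £5,790,132.50 / £1,020,132.50 = 5.6759.
Operating income changes by 5.6759 × +22.0% = +124.9%.

+124.9%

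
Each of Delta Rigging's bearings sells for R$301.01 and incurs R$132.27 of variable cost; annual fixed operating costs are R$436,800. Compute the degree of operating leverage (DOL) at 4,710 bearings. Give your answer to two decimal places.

2.22

Contribution at this volume is 4,710 × R$168.74 = R$794,765.40.
Operating income = contribution − fixed costs = R$794,765.40 − R$436,800 = R$357,965.40.
So DOL = total CM / EBIT = R$794,765.40 / R$357,965.40 = 2.2202.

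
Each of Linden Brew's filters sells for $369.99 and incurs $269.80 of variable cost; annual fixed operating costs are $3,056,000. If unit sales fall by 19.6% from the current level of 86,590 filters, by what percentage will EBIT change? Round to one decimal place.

-30.3%

Contribution at this volume is 86,590 × $100.19 = $8,675,452.10.
EBIT = $8,675,452.10 − $3,056,000 = $5,619,452.10.
So DOL = total CM / EBIT = $8,675,452.10 / $5,619,452.10 = 1.5438.
So EBIT moves 1.5438 × (-19.6%) = -30.3%.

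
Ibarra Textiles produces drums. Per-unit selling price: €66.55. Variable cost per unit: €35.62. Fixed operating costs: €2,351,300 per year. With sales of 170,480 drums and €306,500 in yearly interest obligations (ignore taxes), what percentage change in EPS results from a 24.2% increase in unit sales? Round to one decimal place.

+48.8%

Contribution at this volume is 170,480 × €30.93 = €5,272,946.40.
Subtracting fixed costs: EBIT = €5,272,946.40 − €2,351,300 = €2,921,646.40.
After interest of €306,500.00, pre-tax earnings = €2,615,146.40.
Degree of combined leverage = contribution ÷ (EBIT − I) = €5,272,946.40 ÷ €2,615,146.40 = 2.0163.
EPS therefore changes by 2.0163 × (+24.2%) = +48.8%.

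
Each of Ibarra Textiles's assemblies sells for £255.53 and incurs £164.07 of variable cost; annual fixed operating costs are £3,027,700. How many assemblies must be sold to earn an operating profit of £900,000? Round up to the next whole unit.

Each unit contributes £255.53 − £164.07 = £91.46.
Required volume = (fixed costs + target profit) ÷ CM = (£3,027,700 + £900,000) ÷ £91.46 = 42,944.46, so 42,945 assemblies.

42,945 assemblies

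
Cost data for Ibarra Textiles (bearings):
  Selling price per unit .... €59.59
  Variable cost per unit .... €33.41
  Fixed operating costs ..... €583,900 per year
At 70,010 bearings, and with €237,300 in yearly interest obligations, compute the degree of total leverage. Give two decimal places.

Contribution at this volume is 70,010 × €26.18 = €1,832,861.80.
Operating income = contribution − fixed costs = €1,832,861.80 − €583,900 = €1,248,961.80. Interest = €237,300.00, so EBIT − I = €1,011,661.80.
Degree of total leverage = total CM / (EBIT − interest) = €1,832,861.80 / €1,011,661.80 = 1.8117.

1.81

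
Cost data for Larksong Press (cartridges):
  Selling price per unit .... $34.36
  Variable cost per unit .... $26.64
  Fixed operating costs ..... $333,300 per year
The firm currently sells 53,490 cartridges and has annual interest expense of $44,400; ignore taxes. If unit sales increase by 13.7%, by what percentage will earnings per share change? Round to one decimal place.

+160.5%

Contribution at this volume is 53,490 × $7.72 = $412,942.80.
EBIT = $412,942.80 − $333,300 = $79,642.80.
After interest of $44,400.00, pre-tax earnings = $35,242.80.
DCL = total CM / (EBIT − I) = $412,942.80 / $35,242.80 = 11.7171.
%ΔEPS = DCL × %ΔSales = 11.7171 × +13.7% = +160.5%.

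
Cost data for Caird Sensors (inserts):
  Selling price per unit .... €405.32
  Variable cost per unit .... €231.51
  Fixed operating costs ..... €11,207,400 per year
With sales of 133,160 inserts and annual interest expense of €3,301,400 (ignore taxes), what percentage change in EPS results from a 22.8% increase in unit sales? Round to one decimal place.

Total contribution margin = 133,160 × €173.81 = €23,144,539.60.
Subtracting fixed costs: EBIT = €23,144,539.60 − €11,207,400 = €11,937,139.60.
After interest of €3,301,400.00, pre-tax earnings = €8,635,739.60.
DCL = total CM / (EBIT − I) = €23,144,539.60 / €8,635,739.60 = 2.6801.
%ΔEPS = DCL × %ΔSales = 2.6801 × +22.8% = +61.1%.

+61.1%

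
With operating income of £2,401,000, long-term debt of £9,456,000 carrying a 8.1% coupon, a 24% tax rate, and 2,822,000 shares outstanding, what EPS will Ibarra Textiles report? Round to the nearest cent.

Interest = £765,936.00, so EBT = £2,401,000 − £765,936.00 = £1,635,064.00.
Net income = £1,635,064.00 × (1 − 0.24) = £1,242,648.64.
EPS = £1,242,648.64 ÷ 2,822,000 = £0.44.

£0.44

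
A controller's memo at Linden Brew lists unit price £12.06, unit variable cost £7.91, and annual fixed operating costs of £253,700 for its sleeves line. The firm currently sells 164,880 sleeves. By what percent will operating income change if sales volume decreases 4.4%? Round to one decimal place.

-7.0%

Total contribution margin = 164,880 × £4.15 = £684,252.00.
Subtracting fixed costs: EBIT = £684,252.00 − £253,700 = £430,552.00.
DOL = contribution ÷ EBIT = £684,252.00 ÷ £430,552.00 = 1.5892.
So EBIT moves 1.5892 × (-4.4%) = -7.0%.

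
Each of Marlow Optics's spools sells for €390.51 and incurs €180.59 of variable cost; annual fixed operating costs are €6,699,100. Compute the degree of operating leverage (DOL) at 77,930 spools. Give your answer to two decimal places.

At 77,930 units, contribution = 77,930 × €209.92 = €16,359,065.60.
EBIT = €16,359,065.60 − €6,699,100 = €9,659,965.60.
Degree of operating leverage = €16,359,065.60 / €9,659,965.60 = 1.6935.

1.69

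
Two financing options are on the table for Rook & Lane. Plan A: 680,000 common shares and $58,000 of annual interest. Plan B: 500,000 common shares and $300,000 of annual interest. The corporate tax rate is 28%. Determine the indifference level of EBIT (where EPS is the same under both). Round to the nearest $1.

At indifference, (EBIT − 58,000)(1 − t)/680,000 = (EBIT − 300,000)(1 − t)/500,000.
The (1 − t) factor cancels: (EBIT − 58,000) × 500,000 = (EBIT − 300,000) × 680,000.
Solving, EBIT = (300,000·680,000 − 58,000·500,000) / (680,000 − 500,000) = 175,000,000,000 / 180,000 = 972,222.22.

$972,222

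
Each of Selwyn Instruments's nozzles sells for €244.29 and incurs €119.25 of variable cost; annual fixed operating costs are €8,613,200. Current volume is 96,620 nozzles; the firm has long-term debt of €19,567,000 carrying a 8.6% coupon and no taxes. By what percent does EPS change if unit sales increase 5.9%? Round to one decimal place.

Total contribution margin = 96,620 × €125.04 = €12,081,364.80.
Subtracting fixed costs: EBIT = €12,081,364.80 − €8,613,200 = €3,468,164.80.
After interest of €1,682,762.00, pre-tax earnings = €1,785,402.80.
DCL = total CM / (EBIT − I) = €12,081,364.80 / €1,785,402.80 = 6.7667.
EPS therefore changes by 6.7667 × (+5.9%) = +39.9%.

+39.9%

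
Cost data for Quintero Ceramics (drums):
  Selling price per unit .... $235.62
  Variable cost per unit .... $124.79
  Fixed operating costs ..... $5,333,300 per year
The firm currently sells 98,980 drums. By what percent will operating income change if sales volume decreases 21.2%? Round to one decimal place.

Contribution at this volume is 98,980 × $110.83 = $10,969,953.40.
Subtracting fixed costs: EBIT = $10,969,953.40 − $5,333,300 = $5,636,653.40.
Degree of operating leverage = $10,969,953.40 / $5,636,653.40 = 1.9462.
Operating income changes by 1.9462 × -21.2% = -41.3%.

-41.3%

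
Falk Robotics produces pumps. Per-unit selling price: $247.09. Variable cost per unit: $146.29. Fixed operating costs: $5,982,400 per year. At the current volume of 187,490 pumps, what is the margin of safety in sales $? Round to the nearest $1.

Unit CM = price − variable cost = $247.09 − $146.29 = $100.80. Break-even units = $5,982,400 ÷ $100.80 = 59,349.21; break-even revenue = 59,349.21 × $247.09 = $14,664,595.40.
Current sales = 187,490 × $247.09 = $46,326,904.10.
Margin of safety = $46,326,904.10 − $14,664,595.40 = $31,662,309.

$31,662,309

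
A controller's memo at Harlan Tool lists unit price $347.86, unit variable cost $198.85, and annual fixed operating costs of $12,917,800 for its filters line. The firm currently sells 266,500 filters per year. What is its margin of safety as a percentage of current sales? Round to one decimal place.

Contribution margin per unit = $347.86 − $198.85 = $149.01. Break-even units = $12,917,800 ÷ $149.01 = 86,690.83; break-even revenue = 86,690.83 × $347.86 = $30,156,270.77.
Current sales = 266,500 × $347.86 = $92,704,690.00.
Margin of safety = ($92,704,690.00 − $30,156,270.77) ÷ $92,704,690.00 = 67.5%.

67.5%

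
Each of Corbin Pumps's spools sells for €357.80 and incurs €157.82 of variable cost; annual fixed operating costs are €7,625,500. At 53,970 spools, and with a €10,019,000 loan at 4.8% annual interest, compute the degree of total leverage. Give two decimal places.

Contribution at this volume is 53,970 × €199.98 = €10,792,920.60.
Operating income = contribution − fixed costs = €10,792,920.60 − €7,625,500 = €3,167,420.60. Interest = €480,912.00, so EBIT − I = €2,686,508.60.
Degree of total leverage = total CM / (EBIT − interest) = €10,792,920.60 / €2,686,508.60 = 4.0175.

4.02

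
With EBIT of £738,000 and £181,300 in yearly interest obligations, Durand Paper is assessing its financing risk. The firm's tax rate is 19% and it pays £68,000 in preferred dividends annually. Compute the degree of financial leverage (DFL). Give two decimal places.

1.56

Annual interest charges come to £181,300.00.
Preferred dividends grossed up pre-tax: £68,000 / (1 − 0.19) = £83,950.62.
DFL = EBIT ÷ [EBIT − I − D_p/(1−t)] = £738,000 ÷ [£738,000 − £181,300.00 − £83,950.62] = £738,000 ÷ £472,749.38 = 1.5611.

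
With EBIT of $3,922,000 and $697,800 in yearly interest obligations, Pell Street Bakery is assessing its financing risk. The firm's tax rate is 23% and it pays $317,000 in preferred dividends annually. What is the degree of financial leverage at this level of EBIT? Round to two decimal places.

Interest = $697,800.00.
Pre-tax preferred-dividend burden = $317,000 ÷ (1 − 0.23) = $411,688.31.
DFL = EBIT ÷ [EBIT − I − D_p/(1−t)] = $3,922,000 ÷ [$3,922,000 − $697,800.00 − $411,688.31] = $3,922,000 ÷ $2,812,511.69 = 1.3945.

1.39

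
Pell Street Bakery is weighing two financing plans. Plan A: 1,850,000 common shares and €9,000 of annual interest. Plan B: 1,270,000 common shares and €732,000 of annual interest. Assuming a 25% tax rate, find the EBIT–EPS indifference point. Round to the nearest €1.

At indifference, (EBIT − 9,000)(1 − t)/1,850,000 = (EBIT − 732,000)(1 − t)/1,270,000.
Cancelling (1 − t) and cross-multiplying: 1,270,000·(EBIT − 9,000) = 1,850,000·(EBIT − 732,000).
EBIT × (1,850,000 − 1,270,000) = 732,000 × 1,850,000 − 9,000 × 1,270,000 = 1,342,770,000,000, so EBIT = 1,342,770,000,000 ÷ 580,000 = 2,315,120.69.

€2,315,121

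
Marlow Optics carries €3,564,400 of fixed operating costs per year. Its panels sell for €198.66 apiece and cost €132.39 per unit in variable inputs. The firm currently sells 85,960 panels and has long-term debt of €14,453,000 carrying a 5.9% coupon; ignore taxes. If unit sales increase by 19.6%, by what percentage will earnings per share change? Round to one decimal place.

At 85,960 units, contribution = 85,960 × €66.27 = €5,696,569.20.
Operating income = contribution − fixed costs = €5,696,569.20 − €3,564,400 = €2,132,169.20.
After interest of €852,727.00, pre-tax earnings = €1,279,442.20.
Degree of combined leverage = contribution ÷ (EBIT − I) = €5,696,569.20 ÷ €1,279,442.20 = 4.4524.
%ΔEPS = DCL × %ΔSales = 4.4524 × +19.6% = +87.3%.

+87.3%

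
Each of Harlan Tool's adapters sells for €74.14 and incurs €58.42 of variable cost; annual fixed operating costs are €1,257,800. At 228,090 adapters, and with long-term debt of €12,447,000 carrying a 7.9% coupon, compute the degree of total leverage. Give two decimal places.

2.67

At 228,090 units, contribution = 228,090 × €15.72 = €3,585,574.80.
EBIT = €3,585,574.80 − €1,257,800 = €2,327,774.80. Interest = €983,313.00, so EBIT − I = €1,344,461.80.
Degree of total leverage = total CM / (EBIT − interest) = €3,585,574.80 / €1,344,461.80 = 2.6669.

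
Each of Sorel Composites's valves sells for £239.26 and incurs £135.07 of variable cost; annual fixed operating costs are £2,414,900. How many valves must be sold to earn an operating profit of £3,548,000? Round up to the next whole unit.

Each unit contributes £239.26 − £135.07 = £104.19.
Need Q such that Q × £104.19 − £2,414,900 = £3,548,000, i.e. Q = £5,962,900 / £104.19 = 57,231.02 → 57,232.

57,232 valves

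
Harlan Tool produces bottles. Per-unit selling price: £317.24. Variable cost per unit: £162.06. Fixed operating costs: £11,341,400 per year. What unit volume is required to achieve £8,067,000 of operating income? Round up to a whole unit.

Each unit contributes £317.24 − £162.06 = £155.18.
Units = (FC + target) / CM = (£11,341,400 + £8,067,000) / £155.18 = 125,070.24, so 125,071 bottles.

125,071 bottles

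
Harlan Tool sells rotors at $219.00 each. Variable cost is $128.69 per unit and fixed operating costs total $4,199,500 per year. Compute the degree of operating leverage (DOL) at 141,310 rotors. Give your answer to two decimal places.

1.49

Total contribution margin = 141,310 × $90.31 = $12,761,706.10.
Subtracting fixed costs: EBIT = $12,761,706.10 − $4,199,500 = $8,562,206.10.
Degree of operating leverage = $12,761,706.10 / $8,562,206.10 = 1.4905.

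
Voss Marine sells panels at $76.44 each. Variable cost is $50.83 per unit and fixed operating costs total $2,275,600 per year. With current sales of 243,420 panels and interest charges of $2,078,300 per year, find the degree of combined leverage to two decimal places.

3.32

Contribution at this volume is 243,420 × $25.61 = $6,233,986.20.
EBIT = $6,233,986.20 − $2,275,600 = $3,958,386.20. Interest = $2,078,300.00, so EBIT − I = $1,880,086.20.
DCL = contribution ÷ (EBIT − I) = $6,233,986.20 ÷ $1,880,086.20 = 3.3158.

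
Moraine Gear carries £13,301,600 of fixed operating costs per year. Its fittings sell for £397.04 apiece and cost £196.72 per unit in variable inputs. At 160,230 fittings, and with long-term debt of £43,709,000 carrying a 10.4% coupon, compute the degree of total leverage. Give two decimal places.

Total contribution margin = 160,230 × £200.32 = £32,097,273.60.
Operating income = contribution − fixed costs = £32,097,273.60 − £13,301,600 = £18,795,673.60. Interest = £4,545,736.00.
DOL = £32,097,273.60 ÷ £18,795,673.60 = 1.7077; DFL = £18,795,673.60 ÷ £14,249,937.60 = 1.3190.
Combined leverage = 1.7077 × 1.3190 = 2.2525.

2.25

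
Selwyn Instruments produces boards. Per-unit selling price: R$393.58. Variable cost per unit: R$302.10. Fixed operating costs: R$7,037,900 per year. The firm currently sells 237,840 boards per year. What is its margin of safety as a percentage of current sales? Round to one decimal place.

Each unit contributes R$393.58 − R$302.10 = R$91.48. Break-even units = R$7,037,900 ÷ R$91.48 = 76,933.76; break-even revenue = 76,933.76 × R$393.58 = R$30,279,587.69.
Current sales = 237,840 × R$393.58 = R$93,609,067.20.
Margin of safety = (R$93,609,067.20 − R$30,279,587.69) ÷ R$93,609,067.20 = 67.7%.

67.7%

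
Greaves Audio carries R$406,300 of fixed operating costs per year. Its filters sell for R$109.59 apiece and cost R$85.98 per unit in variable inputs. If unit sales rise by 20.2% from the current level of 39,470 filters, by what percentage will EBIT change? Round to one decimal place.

+35.8%

At 39,470 units, contribution = 39,470 × R$23.61 = R$931,886.70.
EBIT = R$931,886.70 − R$406,300 = R$525,586.70.
Degree of operating leverage = R$931,886.70 / R$525,586.70 = 1.7730.
So EBIT moves 1.7730 × (+20.2%) = +35.8%.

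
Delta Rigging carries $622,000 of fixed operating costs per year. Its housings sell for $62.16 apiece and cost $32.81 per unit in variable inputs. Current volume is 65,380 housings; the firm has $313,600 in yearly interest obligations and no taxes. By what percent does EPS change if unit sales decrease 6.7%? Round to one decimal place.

Total contribution margin = 65,380 × $29.35 = $1,918,903.00.
EBIT = $1,918,903.00 − $622,000 = $1,296,903.00.
Interest = $313,600.00, so EBIT − I = $983,303.00.
DCL = total CM / (EBIT − I) = $1,918,903.00 / $983,303.00 = 1.9515.
%ΔEPS = DCL × %ΔSales = 1.9515 × -6.7% = -13.1%.

-13.1%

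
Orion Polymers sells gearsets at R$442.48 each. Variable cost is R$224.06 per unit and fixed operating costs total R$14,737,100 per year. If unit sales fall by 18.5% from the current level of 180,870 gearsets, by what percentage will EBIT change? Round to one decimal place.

Contribution at this volume is 180,870 × R$218.42 = R$39,505,625.40.
Operating income = contribution − fixed costs = R$39,505,625.40 − R$14,737,100 = R$24,768,525.40.
Degree of operating leverage = R$39,505,625.40 / R$24,768,525.40 = 1.5950.
So EBIT moves 1.5950 × (-18.5%) = -29.5%.

-29.5%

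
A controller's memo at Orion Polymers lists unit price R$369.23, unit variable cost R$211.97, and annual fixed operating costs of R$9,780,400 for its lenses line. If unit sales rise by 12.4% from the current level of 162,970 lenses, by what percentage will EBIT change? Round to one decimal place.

At 162,970 units, contribution = 162,970 × R$157.26 = R$25,628,662.20.
EBIT = R$25,628,662.20 − R$9,780,400 = R$15,848,262.20.
DOL = contribution ÷ EBIT = R$25,628,662.20 ÷ R$15,848,262.20 = 1.6171.
%ΔEBIT = DOL × %ΔSales = 1.6171 × +12.4% = +20.1%.

+20.1%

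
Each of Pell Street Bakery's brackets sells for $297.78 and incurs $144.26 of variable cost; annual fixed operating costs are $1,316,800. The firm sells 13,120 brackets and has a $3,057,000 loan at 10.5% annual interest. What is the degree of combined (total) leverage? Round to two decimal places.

5.35

At 13,120 units, contribution = 13,120 × $153.52 = $2,014,182.40.
Operating income = contribution − fixed costs = $2,014,182.40 − $1,316,800 = $697,382.40. Interest = $320,985.00, so EBIT − I = $376,397.40.
DCL = contribution ÷ (EBIT − I) = $2,014,182.40 ÷ $376,397.40 = 5.3512.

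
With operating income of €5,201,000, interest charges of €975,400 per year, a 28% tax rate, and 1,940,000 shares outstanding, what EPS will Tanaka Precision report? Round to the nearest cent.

Interest = €975,400.00, so EBT = €5,201,000 − €975,400.00 = €4,225,600.00.
After tax at 28%: net income = €4,225,600.00 × 0.72 = €3,042,432.00.
Per share: €3,042,432.00 / 1,940,000 shares = €1.57.

€1.57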